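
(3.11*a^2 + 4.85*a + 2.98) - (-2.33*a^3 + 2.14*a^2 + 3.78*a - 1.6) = 2.33*a^3 + 0.97*a^2 + 1.07*a + 4.58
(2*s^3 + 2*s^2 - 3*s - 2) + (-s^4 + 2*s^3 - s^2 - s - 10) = -s^4 + 4*s^3 + s^2 - 4*s - 12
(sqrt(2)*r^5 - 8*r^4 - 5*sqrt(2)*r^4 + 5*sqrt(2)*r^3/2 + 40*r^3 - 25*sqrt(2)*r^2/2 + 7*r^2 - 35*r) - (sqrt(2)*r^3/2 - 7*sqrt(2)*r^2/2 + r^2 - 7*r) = sqrt(2)*r^5 - 8*r^4 - 5*sqrt(2)*r^4 + 2*sqrt(2)*r^3 + 40*r^3 - 9*sqrt(2)*r^2 + 6*r^2 - 28*r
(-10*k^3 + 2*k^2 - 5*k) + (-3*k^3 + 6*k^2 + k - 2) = -13*k^3 + 8*k^2 - 4*k - 2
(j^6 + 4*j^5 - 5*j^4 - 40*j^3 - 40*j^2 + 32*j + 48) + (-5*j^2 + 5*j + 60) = j^6 + 4*j^5 - 5*j^4 - 40*j^3 - 45*j^2 + 37*j + 108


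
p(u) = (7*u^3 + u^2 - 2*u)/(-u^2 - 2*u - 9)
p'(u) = (2*u + 2)*(7*u^3 + u^2 - 2*u)/(-u^2 - 2*u - 9)^2 + (21*u^2 + 2*u - 2)/(-u^2 - 2*u - 9)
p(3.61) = -11.46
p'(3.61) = -5.92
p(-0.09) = -0.02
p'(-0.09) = 0.23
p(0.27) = 0.03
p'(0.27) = -0.02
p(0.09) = 0.02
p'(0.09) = 0.18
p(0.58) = -0.05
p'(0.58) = -0.58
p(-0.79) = 0.16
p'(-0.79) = -1.19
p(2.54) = -5.65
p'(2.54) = -4.80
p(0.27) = 0.03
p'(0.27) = -0.02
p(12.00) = -69.02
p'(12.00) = -7.07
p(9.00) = -47.83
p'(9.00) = -7.04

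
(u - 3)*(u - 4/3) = u^2 - 13*u/3 + 4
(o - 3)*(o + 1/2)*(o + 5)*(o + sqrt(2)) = o^4 + sqrt(2)*o^3 + 5*o^3/2 - 14*o^2 + 5*sqrt(2)*o^2/2 - 14*sqrt(2)*o - 15*o/2 - 15*sqrt(2)/2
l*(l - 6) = l^2 - 6*l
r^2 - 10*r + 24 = (r - 6)*(r - 4)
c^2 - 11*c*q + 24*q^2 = (c - 8*q)*(c - 3*q)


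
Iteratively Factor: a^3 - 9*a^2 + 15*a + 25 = (a - 5)*(a^2 - 4*a - 5) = (a - 5)*(a + 1)*(a - 5)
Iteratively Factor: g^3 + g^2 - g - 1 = (g + 1)*(g^2 - 1) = (g - 1)*(g + 1)*(g + 1)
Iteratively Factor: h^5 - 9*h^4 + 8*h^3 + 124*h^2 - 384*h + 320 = (h + 4)*(h^4 - 13*h^3 + 60*h^2 - 116*h + 80) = (h - 4)*(h + 4)*(h^3 - 9*h^2 + 24*h - 20) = (h - 4)*(h - 2)*(h + 4)*(h^2 - 7*h + 10) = (h - 4)*(h - 2)^2*(h + 4)*(h - 5)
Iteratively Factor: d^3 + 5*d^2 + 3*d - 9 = (d + 3)*(d^2 + 2*d - 3) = (d + 3)^2*(d - 1)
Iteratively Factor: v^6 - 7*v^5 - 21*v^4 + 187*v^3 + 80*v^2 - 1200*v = (v - 4)*(v^5 - 3*v^4 - 33*v^3 + 55*v^2 + 300*v) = (v - 4)*(v + 3)*(v^4 - 6*v^3 - 15*v^2 + 100*v) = (v - 4)*(v + 3)*(v + 4)*(v^3 - 10*v^2 + 25*v) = (v - 5)*(v - 4)*(v + 3)*(v + 4)*(v^2 - 5*v) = v*(v - 5)*(v - 4)*(v + 3)*(v + 4)*(v - 5)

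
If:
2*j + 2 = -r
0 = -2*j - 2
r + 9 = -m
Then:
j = -1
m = -9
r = 0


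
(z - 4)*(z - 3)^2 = z^3 - 10*z^2 + 33*z - 36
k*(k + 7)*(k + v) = k^3 + k^2*v + 7*k^2 + 7*k*v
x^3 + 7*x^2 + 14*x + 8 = (x + 1)*(x + 2)*(x + 4)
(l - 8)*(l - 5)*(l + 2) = l^3 - 11*l^2 + 14*l + 80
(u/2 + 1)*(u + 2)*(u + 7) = u^3/2 + 11*u^2/2 + 16*u + 14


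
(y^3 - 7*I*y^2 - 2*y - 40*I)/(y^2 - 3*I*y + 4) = (y^2 - 3*I*y + 10)/(y + I)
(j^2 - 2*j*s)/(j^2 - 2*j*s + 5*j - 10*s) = j/(j + 5)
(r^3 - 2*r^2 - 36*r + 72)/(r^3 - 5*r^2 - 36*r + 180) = (r - 2)/(r - 5)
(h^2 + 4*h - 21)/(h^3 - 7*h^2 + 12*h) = (h + 7)/(h*(h - 4))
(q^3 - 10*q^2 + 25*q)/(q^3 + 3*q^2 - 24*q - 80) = q*(q - 5)/(q^2 + 8*q + 16)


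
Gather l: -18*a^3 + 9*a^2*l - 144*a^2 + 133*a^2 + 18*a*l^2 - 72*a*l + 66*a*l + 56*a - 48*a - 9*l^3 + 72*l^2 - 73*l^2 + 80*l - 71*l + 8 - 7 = -18*a^3 - 11*a^2 + 8*a - 9*l^3 + l^2*(18*a - 1) + l*(9*a^2 - 6*a + 9) + 1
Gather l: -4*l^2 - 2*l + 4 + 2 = -4*l^2 - 2*l + 6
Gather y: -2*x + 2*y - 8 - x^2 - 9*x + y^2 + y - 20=-x^2 - 11*x + y^2 + 3*y - 28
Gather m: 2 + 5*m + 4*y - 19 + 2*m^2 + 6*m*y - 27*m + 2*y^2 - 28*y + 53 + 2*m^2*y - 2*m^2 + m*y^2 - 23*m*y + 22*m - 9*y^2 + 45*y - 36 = 2*m^2*y + m*(y^2 - 17*y) - 7*y^2 + 21*y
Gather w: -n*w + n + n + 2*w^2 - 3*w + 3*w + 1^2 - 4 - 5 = -n*w + 2*n + 2*w^2 - 8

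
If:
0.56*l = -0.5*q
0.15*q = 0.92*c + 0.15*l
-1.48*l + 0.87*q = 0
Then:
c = 0.00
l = 0.00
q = 0.00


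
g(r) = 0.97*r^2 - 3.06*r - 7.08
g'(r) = 1.94*r - 3.06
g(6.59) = 14.88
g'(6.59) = 9.72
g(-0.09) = -6.80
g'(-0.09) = -3.23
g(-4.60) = 27.52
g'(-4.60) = -11.98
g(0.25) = -7.78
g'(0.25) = -2.58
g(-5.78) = 43.01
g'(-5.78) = -14.27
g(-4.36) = 24.70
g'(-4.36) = -11.52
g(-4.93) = 31.58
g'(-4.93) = -12.62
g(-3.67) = 17.22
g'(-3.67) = -10.18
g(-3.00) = 10.83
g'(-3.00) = -8.88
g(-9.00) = 99.03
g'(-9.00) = -20.52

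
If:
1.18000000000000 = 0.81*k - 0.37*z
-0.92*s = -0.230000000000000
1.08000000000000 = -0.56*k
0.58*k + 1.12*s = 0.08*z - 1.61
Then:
No Solution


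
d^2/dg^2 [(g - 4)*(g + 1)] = 2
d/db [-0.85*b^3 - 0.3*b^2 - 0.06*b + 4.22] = -2.55*b^2 - 0.6*b - 0.06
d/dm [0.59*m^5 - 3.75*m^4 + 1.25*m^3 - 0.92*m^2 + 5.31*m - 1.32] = 2.95*m^4 - 15.0*m^3 + 3.75*m^2 - 1.84*m + 5.31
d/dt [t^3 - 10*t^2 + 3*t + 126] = 3*t^2 - 20*t + 3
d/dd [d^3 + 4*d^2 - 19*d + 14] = 3*d^2 + 8*d - 19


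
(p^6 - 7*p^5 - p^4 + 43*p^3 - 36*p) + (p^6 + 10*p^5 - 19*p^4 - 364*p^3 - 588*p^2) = 2*p^6 + 3*p^5 - 20*p^4 - 321*p^3 - 588*p^2 - 36*p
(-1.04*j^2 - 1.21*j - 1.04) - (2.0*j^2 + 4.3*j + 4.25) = -3.04*j^2 - 5.51*j - 5.29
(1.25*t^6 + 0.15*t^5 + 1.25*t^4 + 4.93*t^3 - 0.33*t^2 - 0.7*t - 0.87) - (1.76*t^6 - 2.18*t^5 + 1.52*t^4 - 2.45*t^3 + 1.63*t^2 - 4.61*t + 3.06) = -0.51*t^6 + 2.33*t^5 - 0.27*t^4 + 7.38*t^3 - 1.96*t^2 + 3.91*t - 3.93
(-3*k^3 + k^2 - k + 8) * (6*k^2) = -18*k^5 + 6*k^4 - 6*k^3 + 48*k^2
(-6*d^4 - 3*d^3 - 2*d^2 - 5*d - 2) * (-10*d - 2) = 60*d^5 + 42*d^4 + 26*d^3 + 54*d^2 + 30*d + 4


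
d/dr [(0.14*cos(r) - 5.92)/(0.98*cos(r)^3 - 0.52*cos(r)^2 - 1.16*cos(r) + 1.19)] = (0.2744*cos(r)^3 - 17.4776*cos(r)^2 + 6.1568*cos(r) + 6.7006)*sin(r)/(0.9604*cos(r)^6 - 1.0192*cos(r)^5 - 2.0032*cos(r)^4 + 3.5388*cos(r)^3 + 0.108*cos(r)^2 - 2.7608*cos(r) + 1.4161)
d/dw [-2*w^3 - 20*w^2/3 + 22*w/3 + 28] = -6*w^2 - 40*w/3 + 22/3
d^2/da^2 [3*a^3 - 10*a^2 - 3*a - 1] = 18*a - 20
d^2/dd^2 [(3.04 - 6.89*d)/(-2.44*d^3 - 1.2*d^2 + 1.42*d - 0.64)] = (246.121824*d^5 - 96.143808*d^4 - 74.829776*d^3 - 92.180736*d^2 + 27.815424*d + 4.932992)/(14.526784*d^9 + 21.43296*d^8 - 14.821536*d^7 - 11.787648*d^6 + 19.869168*d^5 - 3.280992*d^4 - 6.408376*d^3 + 5.346048*d^2 - 1.744896*d + 0.262144)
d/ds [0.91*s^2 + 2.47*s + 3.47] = 1.82*s + 2.47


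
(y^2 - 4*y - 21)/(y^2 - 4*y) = (y^2 - 4*y - 21)/(y*(y - 4))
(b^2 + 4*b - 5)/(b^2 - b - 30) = (b - 1)/(b - 6)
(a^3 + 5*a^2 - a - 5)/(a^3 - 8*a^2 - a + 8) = (a + 5)/(a - 8)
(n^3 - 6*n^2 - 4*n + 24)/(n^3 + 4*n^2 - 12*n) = (n^2 - 4*n - 12)/(n*(n + 6))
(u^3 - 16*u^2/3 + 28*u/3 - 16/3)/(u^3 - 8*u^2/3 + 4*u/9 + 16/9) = 3*(u - 2)/(3*u + 2)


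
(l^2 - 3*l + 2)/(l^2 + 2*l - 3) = (l - 2)/(l + 3)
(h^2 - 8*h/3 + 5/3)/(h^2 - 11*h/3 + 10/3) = (h - 1)/(h - 2)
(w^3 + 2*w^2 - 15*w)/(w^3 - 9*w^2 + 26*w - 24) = w*(w + 5)/(w^2 - 6*w + 8)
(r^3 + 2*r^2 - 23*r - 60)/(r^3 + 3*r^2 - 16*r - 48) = (r - 5)/(r - 4)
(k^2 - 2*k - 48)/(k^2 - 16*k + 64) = (k + 6)/(k - 8)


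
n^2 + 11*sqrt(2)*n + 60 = (n + 5*sqrt(2))*(n + 6*sqrt(2))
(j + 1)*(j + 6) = j^2 + 7*j + 6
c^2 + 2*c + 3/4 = (c + 1/2)*(c + 3/2)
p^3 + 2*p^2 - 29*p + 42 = (p - 3)*(p - 2)*(p + 7)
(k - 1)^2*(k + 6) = k^3 + 4*k^2 - 11*k + 6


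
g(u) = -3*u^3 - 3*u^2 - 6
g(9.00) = -2436.00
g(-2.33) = 15.66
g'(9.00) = -783.00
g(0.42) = -6.75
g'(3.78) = -151.28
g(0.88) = -10.37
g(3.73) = -203.42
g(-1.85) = 2.73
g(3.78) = -210.90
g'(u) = -9*u^2 - 6*u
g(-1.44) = -3.26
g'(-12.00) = -1224.00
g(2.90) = -104.40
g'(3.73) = -147.60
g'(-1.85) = -19.70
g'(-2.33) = -34.88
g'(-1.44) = -10.02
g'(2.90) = -93.09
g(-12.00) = 4746.00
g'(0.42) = -4.11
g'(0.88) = -12.25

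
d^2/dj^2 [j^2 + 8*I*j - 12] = 2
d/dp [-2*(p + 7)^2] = -4*p - 28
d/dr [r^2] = 2*r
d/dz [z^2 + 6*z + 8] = 2*z + 6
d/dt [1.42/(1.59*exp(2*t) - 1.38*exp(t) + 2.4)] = (1.9596 - 4.5156*exp(t))*exp(t)/(1.59*exp(2*t) - 1.38*exp(t) + 2.4)^2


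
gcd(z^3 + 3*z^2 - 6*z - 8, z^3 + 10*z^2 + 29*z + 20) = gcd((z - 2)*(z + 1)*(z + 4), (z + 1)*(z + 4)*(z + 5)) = z^2 + 5*z + 4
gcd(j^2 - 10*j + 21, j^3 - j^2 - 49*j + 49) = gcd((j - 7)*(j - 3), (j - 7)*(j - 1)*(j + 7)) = j - 7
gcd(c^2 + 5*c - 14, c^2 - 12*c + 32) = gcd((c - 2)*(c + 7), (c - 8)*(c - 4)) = 1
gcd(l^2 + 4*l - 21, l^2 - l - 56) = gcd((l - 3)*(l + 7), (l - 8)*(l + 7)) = l + 7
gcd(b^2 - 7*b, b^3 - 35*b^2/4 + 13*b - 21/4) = b - 7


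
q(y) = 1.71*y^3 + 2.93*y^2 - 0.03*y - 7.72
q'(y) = 5.13*y^2 + 5.86*y - 0.03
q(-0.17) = -7.64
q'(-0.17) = -0.88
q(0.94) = -3.74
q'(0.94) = 10.01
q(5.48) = 361.51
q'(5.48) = 186.14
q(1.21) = -0.44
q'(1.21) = 14.57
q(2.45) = 34.94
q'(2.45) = 45.12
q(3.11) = 71.96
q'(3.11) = 67.81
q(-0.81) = -6.68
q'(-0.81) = -1.41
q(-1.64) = -7.33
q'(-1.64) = 4.16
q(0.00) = -7.72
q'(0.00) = -0.03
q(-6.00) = -271.42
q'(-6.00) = 149.49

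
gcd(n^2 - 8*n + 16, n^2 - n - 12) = n - 4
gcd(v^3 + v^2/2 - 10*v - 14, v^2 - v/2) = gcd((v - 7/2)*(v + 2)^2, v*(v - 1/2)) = 1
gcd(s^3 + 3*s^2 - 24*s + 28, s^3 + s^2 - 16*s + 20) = s^2 - 4*s + 4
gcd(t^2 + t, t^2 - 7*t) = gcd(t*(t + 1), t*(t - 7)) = t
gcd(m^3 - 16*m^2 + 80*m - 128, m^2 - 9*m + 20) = m - 4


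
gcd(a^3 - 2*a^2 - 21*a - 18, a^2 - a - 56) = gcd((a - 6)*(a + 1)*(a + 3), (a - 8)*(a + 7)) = 1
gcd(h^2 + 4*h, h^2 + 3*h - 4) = h + 4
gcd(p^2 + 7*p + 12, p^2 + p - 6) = p + 3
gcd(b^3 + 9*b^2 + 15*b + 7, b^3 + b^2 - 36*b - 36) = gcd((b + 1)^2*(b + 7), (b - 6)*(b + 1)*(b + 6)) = b + 1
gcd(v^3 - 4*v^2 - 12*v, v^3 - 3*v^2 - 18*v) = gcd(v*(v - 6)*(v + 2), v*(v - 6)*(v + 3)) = v^2 - 6*v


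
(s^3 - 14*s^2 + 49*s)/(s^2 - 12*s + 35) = s*(s - 7)/(s - 5)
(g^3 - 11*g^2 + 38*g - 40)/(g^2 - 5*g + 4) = (g^2 - 7*g + 10)/(g - 1)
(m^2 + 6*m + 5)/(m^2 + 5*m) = (m + 1)/m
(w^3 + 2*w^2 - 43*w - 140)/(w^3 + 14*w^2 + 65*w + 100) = (w - 7)/(w + 5)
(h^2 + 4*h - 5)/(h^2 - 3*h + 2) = (h + 5)/(h - 2)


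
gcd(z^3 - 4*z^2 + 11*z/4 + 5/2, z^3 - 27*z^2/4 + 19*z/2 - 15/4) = 1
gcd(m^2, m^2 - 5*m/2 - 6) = 1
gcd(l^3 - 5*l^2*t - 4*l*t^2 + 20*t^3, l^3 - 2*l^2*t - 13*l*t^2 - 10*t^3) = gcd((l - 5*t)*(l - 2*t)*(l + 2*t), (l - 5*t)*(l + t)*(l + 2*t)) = -l^2 + 3*l*t + 10*t^2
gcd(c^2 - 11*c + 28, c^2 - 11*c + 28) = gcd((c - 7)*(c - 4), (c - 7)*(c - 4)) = c^2 - 11*c + 28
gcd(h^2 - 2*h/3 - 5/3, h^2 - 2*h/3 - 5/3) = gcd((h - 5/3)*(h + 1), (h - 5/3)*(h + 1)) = h^2 - 2*h/3 - 5/3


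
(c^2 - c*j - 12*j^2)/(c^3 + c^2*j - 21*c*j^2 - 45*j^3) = (c - 4*j)/(c^2 - 2*c*j - 15*j^2)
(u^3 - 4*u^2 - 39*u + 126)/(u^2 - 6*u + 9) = (u^2 - u - 42)/(u - 3)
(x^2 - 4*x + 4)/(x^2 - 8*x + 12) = (x - 2)/(x - 6)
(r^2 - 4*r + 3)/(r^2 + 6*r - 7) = (r - 3)/(r + 7)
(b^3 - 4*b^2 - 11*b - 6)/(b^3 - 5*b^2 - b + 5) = (b^2 - 5*b - 6)/(b^2 - 6*b + 5)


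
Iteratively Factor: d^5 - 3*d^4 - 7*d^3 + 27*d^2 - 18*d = (d - 2)*(d^4 - d^3 - 9*d^2 + 9*d) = (d - 2)*(d + 3)*(d^3 - 4*d^2 + 3*d) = (d - 2)*(d - 1)*(d + 3)*(d^2 - 3*d) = (d - 3)*(d - 2)*(d - 1)*(d + 3)*(d)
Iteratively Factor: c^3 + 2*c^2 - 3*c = (c)*(c^2 + 2*c - 3) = c*(c + 3)*(c - 1)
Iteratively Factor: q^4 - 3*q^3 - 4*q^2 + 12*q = (q - 2)*(q^3 - q^2 - 6*q) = q*(q - 2)*(q^2 - q - 6) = q*(q - 3)*(q - 2)*(q + 2)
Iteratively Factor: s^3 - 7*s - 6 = (s + 2)*(s^2 - 2*s - 3) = (s - 3)*(s + 2)*(s + 1)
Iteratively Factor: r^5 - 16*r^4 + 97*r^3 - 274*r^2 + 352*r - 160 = (r - 5)*(r^4 - 11*r^3 + 42*r^2 - 64*r + 32) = (r - 5)*(r - 2)*(r^3 - 9*r^2 + 24*r - 16) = (r - 5)*(r - 2)*(r - 1)*(r^2 - 8*r + 16) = (r - 5)*(r - 4)*(r - 2)*(r - 1)*(r - 4)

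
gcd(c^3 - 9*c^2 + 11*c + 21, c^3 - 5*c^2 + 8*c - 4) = 1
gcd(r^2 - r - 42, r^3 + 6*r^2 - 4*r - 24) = r + 6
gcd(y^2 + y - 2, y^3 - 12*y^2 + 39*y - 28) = y - 1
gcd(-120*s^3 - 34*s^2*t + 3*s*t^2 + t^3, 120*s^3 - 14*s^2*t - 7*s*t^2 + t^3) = 24*s^2 + 2*s*t - t^2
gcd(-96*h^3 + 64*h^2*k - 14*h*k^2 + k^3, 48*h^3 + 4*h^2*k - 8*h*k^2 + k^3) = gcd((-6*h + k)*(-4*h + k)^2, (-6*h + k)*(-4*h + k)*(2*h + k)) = 24*h^2 - 10*h*k + k^2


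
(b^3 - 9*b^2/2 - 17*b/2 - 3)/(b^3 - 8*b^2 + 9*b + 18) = (b + 1/2)/(b - 3)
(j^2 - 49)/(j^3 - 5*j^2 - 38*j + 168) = (j + 7)/(j^2 + 2*j - 24)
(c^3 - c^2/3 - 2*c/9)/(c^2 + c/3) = c - 2/3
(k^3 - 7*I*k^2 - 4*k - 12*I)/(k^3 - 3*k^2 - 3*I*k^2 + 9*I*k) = (k^3 - 7*I*k^2 - 4*k - 12*I)/(k*(k^2 - 3*k - 3*I*k + 9*I))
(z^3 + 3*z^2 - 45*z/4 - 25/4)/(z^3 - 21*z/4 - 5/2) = (z + 5)/(z + 2)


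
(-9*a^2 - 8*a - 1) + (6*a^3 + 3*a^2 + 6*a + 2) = 6*a^3 - 6*a^2 - 2*a + 1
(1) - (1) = 0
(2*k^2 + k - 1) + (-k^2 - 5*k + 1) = k^2 - 4*k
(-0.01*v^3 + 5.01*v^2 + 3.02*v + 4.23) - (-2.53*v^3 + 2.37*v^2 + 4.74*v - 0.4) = 2.52*v^3 + 2.64*v^2 - 1.72*v + 4.63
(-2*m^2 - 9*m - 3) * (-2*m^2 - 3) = 4*m^4 + 18*m^3 + 12*m^2 + 27*m + 9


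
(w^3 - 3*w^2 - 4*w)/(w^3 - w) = (w - 4)/(w - 1)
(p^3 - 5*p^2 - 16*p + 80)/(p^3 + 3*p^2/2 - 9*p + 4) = 2*(p^2 - 9*p + 20)/(2*p^2 - 5*p + 2)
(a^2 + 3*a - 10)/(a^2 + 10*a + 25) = (a - 2)/(a + 5)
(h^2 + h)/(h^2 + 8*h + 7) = h/(h + 7)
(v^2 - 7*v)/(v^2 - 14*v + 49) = v/(v - 7)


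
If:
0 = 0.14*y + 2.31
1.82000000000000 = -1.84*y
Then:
No Solution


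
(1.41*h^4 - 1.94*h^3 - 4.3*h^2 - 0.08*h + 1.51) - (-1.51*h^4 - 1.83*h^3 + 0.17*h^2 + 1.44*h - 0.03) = 2.92*h^4 - 0.11*h^3 - 4.47*h^2 - 1.52*h + 1.54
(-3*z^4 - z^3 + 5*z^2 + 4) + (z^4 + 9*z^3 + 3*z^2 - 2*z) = -2*z^4 + 8*z^3 + 8*z^2 - 2*z + 4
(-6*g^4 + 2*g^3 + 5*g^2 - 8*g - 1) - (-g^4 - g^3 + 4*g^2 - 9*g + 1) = -5*g^4 + 3*g^3 + g^2 + g - 2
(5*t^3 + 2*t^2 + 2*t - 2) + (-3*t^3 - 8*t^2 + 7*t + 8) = 2*t^3 - 6*t^2 + 9*t + 6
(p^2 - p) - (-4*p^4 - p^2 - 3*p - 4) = 4*p^4 + 2*p^2 + 2*p + 4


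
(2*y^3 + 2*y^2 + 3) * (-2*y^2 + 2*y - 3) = -4*y^5 - 2*y^3 - 12*y^2 + 6*y - 9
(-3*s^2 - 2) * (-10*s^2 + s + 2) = 30*s^4 - 3*s^3 + 14*s^2 - 2*s - 4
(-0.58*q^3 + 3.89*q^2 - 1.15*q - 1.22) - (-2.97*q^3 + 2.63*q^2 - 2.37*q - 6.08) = 2.39*q^3 + 1.26*q^2 + 1.22*q + 4.86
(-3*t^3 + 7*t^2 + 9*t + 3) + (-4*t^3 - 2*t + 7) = -7*t^3 + 7*t^2 + 7*t + 10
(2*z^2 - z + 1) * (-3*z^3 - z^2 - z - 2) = -6*z^5 + z^4 - 4*z^3 - 4*z^2 + z - 2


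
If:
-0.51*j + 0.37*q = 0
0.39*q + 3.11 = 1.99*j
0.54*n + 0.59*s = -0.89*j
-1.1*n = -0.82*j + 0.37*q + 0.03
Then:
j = 2.14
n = 0.58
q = 2.95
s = -3.76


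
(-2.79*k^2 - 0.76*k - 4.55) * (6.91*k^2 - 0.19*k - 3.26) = -19.2789*k^4 - 4.7215*k^3 - 22.2007*k^2 + 3.3421*k + 14.833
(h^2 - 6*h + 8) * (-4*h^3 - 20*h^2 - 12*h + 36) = -4*h^5 + 4*h^4 + 76*h^3 - 52*h^2 - 312*h + 288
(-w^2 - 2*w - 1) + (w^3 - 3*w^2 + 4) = w^3 - 4*w^2 - 2*w + 3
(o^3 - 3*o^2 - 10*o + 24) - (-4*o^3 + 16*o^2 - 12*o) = 5*o^3 - 19*o^2 + 2*o + 24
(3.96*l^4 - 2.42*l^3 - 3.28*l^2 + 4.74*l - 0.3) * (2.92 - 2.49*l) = -9.8604*l^5 + 17.589*l^4 + 1.1008*l^3 - 21.3802*l^2 + 14.5878*l - 0.876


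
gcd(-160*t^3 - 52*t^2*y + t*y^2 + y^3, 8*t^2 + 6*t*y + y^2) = 4*t + y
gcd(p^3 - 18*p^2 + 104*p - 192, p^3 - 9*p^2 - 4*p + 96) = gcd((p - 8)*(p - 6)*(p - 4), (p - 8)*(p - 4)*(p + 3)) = p^2 - 12*p + 32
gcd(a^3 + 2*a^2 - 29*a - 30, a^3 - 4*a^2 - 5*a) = a^2 - 4*a - 5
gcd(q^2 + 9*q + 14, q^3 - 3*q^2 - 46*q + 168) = q + 7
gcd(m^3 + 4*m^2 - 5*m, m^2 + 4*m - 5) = m^2 + 4*m - 5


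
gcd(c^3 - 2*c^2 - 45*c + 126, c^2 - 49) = c + 7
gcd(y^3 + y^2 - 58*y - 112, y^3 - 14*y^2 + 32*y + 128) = y^2 - 6*y - 16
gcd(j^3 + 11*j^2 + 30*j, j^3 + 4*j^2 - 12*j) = j^2 + 6*j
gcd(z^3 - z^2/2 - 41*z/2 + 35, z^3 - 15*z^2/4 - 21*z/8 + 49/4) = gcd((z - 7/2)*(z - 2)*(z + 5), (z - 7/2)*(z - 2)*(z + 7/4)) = z^2 - 11*z/2 + 7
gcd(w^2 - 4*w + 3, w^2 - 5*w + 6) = w - 3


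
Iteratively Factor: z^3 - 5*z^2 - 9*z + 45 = (z + 3)*(z^2 - 8*z + 15) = (z - 3)*(z + 3)*(z - 5)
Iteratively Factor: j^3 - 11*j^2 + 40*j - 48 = (j - 4)*(j^2 - 7*j + 12) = (j - 4)^2*(j - 3)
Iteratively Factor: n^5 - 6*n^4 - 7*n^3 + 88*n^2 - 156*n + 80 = (n - 5)*(n^4 - n^3 - 12*n^2 + 28*n - 16) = (n - 5)*(n - 2)*(n^3 + n^2 - 10*n + 8) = (n - 5)*(n - 2)*(n - 1)*(n^2 + 2*n - 8) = (n - 5)*(n - 2)^2*(n - 1)*(n + 4)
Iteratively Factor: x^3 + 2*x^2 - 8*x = (x)*(x^2 + 2*x - 8) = x*(x + 4)*(x - 2)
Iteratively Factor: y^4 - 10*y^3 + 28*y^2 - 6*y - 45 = (y - 3)*(y^3 - 7*y^2 + 7*y + 15) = (y - 3)^2*(y^2 - 4*y - 5) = (y - 3)^2*(y + 1)*(y - 5)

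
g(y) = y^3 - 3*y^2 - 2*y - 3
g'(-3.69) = 60.99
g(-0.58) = -3.04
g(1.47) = -9.25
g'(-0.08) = -1.50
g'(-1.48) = 13.45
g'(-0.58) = 2.49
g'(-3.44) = 54.14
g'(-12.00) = 502.00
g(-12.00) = -2139.00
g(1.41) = -8.98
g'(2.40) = 0.88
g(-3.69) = -86.71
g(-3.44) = -72.33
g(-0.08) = -2.86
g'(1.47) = -4.34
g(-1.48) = -9.85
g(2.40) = -11.26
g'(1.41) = -4.50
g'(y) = 3*y^2 - 6*y - 2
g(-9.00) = -957.00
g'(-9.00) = 295.00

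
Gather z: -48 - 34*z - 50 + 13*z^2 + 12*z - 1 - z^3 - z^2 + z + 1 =-z^3 + 12*z^2 - 21*z - 98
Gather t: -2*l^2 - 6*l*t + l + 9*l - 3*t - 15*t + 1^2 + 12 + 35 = -2*l^2 + 10*l + t*(-6*l - 18) + 48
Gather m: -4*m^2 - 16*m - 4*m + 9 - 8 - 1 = -4*m^2 - 20*m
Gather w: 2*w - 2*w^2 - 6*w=-2*w^2 - 4*w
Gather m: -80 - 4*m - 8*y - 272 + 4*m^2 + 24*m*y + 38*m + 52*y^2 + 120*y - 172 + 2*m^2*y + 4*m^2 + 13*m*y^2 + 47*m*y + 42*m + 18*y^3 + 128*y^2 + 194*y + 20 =m^2*(2*y + 8) + m*(13*y^2 + 71*y + 76) + 18*y^3 + 180*y^2 + 306*y - 504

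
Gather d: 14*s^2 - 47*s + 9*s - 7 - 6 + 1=14*s^2 - 38*s - 12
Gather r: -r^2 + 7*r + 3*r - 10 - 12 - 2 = -r^2 + 10*r - 24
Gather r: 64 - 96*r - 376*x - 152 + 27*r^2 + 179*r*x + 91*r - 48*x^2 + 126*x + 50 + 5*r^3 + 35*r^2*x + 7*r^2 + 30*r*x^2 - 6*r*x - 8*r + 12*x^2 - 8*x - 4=5*r^3 + r^2*(35*x + 34) + r*(30*x^2 + 173*x - 13) - 36*x^2 - 258*x - 42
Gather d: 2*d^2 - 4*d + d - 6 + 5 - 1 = 2*d^2 - 3*d - 2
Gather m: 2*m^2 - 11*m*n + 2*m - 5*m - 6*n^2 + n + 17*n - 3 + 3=2*m^2 + m*(-11*n - 3) - 6*n^2 + 18*n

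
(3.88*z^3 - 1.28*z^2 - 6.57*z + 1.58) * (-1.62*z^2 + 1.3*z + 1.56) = -6.2856*z^5 + 7.1176*z^4 + 15.0322*z^3 - 13.0974*z^2 - 8.1952*z + 2.4648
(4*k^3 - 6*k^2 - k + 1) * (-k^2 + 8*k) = -4*k^5 + 38*k^4 - 47*k^3 - 9*k^2 + 8*k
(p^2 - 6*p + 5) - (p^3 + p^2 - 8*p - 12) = -p^3 + 2*p + 17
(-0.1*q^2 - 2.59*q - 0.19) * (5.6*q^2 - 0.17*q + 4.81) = -0.56*q^4 - 14.487*q^3 - 1.1047*q^2 - 12.4256*q - 0.9139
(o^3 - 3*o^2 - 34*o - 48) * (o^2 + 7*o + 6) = o^5 + 4*o^4 - 49*o^3 - 304*o^2 - 540*o - 288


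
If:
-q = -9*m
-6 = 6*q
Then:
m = -1/9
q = -1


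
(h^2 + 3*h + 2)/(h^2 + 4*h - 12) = (h^2 + 3*h + 2)/(h^2 + 4*h - 12)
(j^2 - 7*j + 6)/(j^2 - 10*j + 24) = (j - 1)/(j - 4)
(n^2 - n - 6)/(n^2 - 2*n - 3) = (n + 2)/(n + 1)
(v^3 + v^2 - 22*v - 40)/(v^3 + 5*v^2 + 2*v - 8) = (v - 5)/(v - 1)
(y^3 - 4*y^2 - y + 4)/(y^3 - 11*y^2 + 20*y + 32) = (y - 1)/(y - 8)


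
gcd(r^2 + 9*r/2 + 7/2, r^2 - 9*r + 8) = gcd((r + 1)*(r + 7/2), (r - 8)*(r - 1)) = 1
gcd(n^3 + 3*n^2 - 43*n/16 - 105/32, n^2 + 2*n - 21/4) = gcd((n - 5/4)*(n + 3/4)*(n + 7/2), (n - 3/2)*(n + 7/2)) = n + 7/2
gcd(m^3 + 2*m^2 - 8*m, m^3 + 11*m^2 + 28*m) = m^2 + 4*m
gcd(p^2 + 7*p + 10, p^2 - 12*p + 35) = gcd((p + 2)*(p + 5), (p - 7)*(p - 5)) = 1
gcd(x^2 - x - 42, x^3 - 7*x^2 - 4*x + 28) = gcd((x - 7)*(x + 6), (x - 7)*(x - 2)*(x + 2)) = x - 7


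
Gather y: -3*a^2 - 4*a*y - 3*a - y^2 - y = -3*a^2 - 3*a - y^2 + y*(-4*a - 1)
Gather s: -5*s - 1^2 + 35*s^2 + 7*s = 35*s^2 + 2*s - 1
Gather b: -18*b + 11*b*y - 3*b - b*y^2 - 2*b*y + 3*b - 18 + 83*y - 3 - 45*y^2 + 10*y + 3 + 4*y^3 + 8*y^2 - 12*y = b*(-y^2 + 9*y - 18) + 4*y^3 - 37*y^2 + 81*y - 18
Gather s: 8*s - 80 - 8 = 8*s - 88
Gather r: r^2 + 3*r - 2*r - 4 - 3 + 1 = r^2 + r - 6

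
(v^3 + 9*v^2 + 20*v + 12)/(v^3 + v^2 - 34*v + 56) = (v^3 + 9*v^2 + 20*v + 12)/(v^3 + v^2 - 34*v + 56)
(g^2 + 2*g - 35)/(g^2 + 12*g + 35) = (g - 5)/(g + 5)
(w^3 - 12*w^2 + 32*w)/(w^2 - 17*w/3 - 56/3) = 3*w*(w - 4)/(3*w + 7)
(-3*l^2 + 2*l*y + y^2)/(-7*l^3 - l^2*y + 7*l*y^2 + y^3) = (3*l + y)/(7*l^2 + 8*l*y + y^2)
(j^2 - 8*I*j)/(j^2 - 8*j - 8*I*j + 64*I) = j/(j - 8)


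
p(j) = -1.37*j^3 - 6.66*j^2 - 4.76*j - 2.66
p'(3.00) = -81.71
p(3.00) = -113.87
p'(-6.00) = -72.80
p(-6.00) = 82.06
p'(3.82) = -115.62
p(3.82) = -194.40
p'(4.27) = -136.57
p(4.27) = -251.08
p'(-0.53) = 1.15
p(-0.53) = -1.80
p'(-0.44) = 0.31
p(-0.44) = -1.74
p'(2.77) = -73.19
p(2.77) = -96.06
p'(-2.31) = 4.08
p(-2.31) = -10.32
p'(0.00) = -4.76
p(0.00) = -2.66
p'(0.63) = -14.78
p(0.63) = -8.64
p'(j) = -4.11*j^2 - 13.32*j - 4.76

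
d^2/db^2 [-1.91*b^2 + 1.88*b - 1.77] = -3.82000000000000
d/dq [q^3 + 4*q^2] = q*(3*q + 8)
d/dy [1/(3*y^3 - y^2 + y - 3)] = (-9*y^2 + 2*y - 1)/(3*y^3 - y^2 + y - 3)^2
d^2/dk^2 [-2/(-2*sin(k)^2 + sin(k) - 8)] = 2*(-16*sin(k)^4 + 6*sin(k)^3 + 87*sin(k)^2 - 20*sin(k) - 30)/(-sin(k) - cos(2*k) + 9)^3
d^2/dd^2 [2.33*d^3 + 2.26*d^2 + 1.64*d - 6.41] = 13.98*d + 4.52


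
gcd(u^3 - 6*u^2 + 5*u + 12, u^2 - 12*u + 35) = 1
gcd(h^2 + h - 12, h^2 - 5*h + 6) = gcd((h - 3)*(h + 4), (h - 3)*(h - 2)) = h - 3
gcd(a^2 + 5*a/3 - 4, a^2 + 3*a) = a + 3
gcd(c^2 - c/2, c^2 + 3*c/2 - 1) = c - 1/2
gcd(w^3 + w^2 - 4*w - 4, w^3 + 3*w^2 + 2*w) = w^2 + 3*w + 2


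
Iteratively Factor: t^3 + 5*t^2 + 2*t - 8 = (t + 4)*(t^2 + t - 2) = (t + 2)*(t + 4)*(t - 1)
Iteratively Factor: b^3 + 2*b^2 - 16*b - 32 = (b + 4)*(b^2 - 2*b - 8) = (b - 4)*(b + 4)*(b + 2)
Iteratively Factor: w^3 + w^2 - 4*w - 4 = (w + 1)*(w^2 - 4) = (w + 1)*(w + 2)*(w - 2)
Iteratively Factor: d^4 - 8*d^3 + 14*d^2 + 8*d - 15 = (d + 1)*(d^3 - 9*d^2 + 23*d - 15) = (d - 1)*(d + 1)*(d^2 - 8*d + 15) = (d - 5)*(d - 1)*(d + 1)*(d - 3)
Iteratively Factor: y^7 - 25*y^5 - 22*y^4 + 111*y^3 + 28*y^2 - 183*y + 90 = (y - 5)*(y^6 + 5*y^5 - 22*y^3 + y^2 + 33*y - 18) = (y - 5)*(y - 1)*(y^5 + 6*y^4 + 6*y^3 - 16*y^2 - 15*y + 18) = (y - 5)*(y - 1)*(y + 3)*(y^4 + 3*y^3 - 3*y^2 - 7*y + 6) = (y - 5)*(y - 1)*(y + 3)^2*(y^3 - 3*y + 2) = (y - 5)*(y - 1)^2*(y + 3)^2*(y^2 + y - 2) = (y - 5)*(y - 1)^3*(y + 3)^2*(y + 2)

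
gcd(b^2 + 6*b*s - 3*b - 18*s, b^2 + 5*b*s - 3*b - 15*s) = b - 3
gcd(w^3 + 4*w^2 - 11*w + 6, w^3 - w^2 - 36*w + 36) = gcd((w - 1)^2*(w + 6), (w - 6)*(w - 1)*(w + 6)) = w^2 + 5*w - 6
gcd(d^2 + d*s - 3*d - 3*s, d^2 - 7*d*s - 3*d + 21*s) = d - 3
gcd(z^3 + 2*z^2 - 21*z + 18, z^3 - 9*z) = z - 3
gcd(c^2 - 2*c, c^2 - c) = c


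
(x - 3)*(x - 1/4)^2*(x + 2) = x^4 - 3*x^3/2 - 87*x^2/16 + 47*x/16 - 3/8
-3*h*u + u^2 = u*(-3*h + u)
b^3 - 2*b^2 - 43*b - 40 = (b - 8)*(b + 1)*(b + 5)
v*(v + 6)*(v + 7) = v^3 + 13*v^2 + 42*v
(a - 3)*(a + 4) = a^2 + a - 12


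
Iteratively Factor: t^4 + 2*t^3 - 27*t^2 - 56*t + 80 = (t - 5)*(t^3 + 7*t^2 + 8*t - 16) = (t - 5)*(t - 1)*(t^2 + 8*t + 16) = (t - 5)*(t - 1)*(t + 4)*(t + 4)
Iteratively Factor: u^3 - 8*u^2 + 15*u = (u - 5)*(u^2 - 3*u) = u*(u - 5)*(u - 3)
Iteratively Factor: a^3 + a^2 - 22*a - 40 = (a + 2)*(a^2 - a - 20) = (a - 5)*(a + 2)*(a + 4)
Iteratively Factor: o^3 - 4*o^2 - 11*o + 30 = (o - 2)*(o^2 - 2*o - 15) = (o - 2)*(o + 3)*(o - 5)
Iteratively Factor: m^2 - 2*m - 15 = (m + 3)*(m - 5)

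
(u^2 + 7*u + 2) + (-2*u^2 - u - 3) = -u^2 + 6*u - 1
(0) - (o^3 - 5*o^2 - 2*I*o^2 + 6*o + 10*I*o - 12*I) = -o^3 + 5*o^2 + 2*I*o^2 - 6*o - 10*I*o + 12*I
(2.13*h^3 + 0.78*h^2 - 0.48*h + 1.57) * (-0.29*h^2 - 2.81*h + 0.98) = -0.6177*h^5 - 6.2115*h^4 + 0.0347999999999993*h^3 + 1.6579*h^2 - 4.8821*h + 1.5386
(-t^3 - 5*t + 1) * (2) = -2*t^3 - 10*t + 2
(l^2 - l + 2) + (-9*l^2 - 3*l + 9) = -8*l^2 - 4*l + 11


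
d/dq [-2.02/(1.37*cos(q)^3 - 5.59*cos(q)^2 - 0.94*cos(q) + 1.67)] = (-8.3022*cos(q)^2 + 22.5836*cos(q) + 1.8988)*sin(q)/(1.37*cos(q)^3 - 5.59*cos(q)^2 - 0.94*cos(q) + 1.67)^2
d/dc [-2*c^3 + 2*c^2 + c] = -6*c^2 + 4*c + 1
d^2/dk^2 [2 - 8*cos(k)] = 8*cos(k)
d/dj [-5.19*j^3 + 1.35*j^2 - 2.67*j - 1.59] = -15.57*j^2 + 2.7*j - 2.67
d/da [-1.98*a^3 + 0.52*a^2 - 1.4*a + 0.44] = -5.94*a^2 + 1.04*a - 1.4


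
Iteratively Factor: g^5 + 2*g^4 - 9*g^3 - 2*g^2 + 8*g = (g)*(g^4 + 2*g^3 - 9*g^2 - 2*g + 8) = g*(g - 1)*(g^3 + 3*g^2 - 6*g - 8) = g*(g - 1)*(g + 4)*(g^2 - g - 2) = g*(g - 2)*(g - 1)*(g + 4)*(g + 1)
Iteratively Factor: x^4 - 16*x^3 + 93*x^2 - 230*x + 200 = (x - 4)*(x^3 - 12*x^2 + 45*x - 50) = (x - 5)*(x - 4)*(x^2 - 7*x + 10) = (x - 5)^2*(x - 4)*(x - 2)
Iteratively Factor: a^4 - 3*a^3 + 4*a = (a + 1)*(a^3 - 4*a^2 + 4*a) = a*(a + 1)*(a^2 - 4*a + 4) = a*(a - 2)*(a + 1)*(a - 2)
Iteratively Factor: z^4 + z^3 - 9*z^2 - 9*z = (z)*(z^3 + z^2 - 9*z - 9) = z*(z + 3)*(z^2 - 2*z - 3) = z*(z - 3)*(z + 3)*(z + 1)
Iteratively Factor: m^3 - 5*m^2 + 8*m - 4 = (m - 2)*(m^2 - 3*m + 2) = (m - 2)*(m - 1)*(m - 2)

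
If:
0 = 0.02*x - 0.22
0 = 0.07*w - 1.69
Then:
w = 24.14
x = 11.00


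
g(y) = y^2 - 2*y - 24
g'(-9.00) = -20.00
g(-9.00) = 75.00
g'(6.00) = 10.00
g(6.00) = 0.00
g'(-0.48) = -2.96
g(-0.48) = -22.81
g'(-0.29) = -2.58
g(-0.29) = -23.34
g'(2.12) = 2.24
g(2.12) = -23.75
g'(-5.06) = -12.12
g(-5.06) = 11.72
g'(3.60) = 5.20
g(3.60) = -18.24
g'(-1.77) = -5.54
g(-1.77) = -17.33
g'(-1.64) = -5.28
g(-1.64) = -18.03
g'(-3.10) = -8.20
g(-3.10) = -8.19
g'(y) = 2*y - 2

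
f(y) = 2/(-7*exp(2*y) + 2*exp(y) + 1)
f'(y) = 2*(14*exp(2*y) - 2*exp(y))/(-7*exp(2*y) + 2*exp(y) + 1)^2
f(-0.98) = 2.62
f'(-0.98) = 4.18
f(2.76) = -0.00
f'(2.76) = 0.00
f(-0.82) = 3.82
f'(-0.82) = 13.42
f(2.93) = -0.00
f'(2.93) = 0.00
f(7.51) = -0.00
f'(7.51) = 0.00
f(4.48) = -0.00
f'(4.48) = 0.00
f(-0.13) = -0.76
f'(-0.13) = 2.59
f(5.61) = -0.00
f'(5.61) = 0.00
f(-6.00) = 1.99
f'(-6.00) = -0.00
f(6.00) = 0.00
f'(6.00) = 0.00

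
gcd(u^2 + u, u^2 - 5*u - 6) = u + 1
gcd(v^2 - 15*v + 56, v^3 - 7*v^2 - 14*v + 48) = v - 8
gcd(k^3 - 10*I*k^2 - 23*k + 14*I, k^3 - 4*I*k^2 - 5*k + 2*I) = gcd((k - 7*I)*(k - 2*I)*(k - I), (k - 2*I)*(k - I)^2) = k^2 - 3*I*k - 2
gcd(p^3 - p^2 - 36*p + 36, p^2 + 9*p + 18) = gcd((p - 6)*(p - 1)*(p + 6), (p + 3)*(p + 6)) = p + 6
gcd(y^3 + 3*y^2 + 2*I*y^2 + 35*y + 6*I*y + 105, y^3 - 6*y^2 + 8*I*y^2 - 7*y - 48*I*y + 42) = y + 7*I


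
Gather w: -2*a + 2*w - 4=-2*a + 2*w - 4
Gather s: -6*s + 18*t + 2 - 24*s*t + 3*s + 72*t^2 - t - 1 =s*(-24*t - 3) + 72*t^2 + 17*t + 1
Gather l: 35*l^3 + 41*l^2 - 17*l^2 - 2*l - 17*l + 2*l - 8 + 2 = 35*l^3 + 24*l^2 - 17*l - 6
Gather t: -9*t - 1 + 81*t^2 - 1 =81*t^2 - 9*t - 2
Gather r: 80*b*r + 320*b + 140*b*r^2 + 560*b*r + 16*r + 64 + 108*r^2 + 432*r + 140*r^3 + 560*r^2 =320*b + 140*r^3 + r^2*(140*b + 668) + r*(640*b + 448) + 64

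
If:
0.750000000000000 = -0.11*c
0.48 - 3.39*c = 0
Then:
No Solution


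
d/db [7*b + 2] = 7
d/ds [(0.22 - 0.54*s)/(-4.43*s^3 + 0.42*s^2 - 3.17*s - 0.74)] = (-4.7844*s^3 + 3.1506*s^2 - 0.1848*s + 1.097)/(19.6249*s^6 - 3.7212*s^5 + 28.2626*s^4 + 3.8936*s^3 + 9.4273*s^2 + 4.6916*s + 0.5476)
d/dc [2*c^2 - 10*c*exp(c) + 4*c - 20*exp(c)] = -10*c*exp(c) + 4*c - 30*exp(c) + 4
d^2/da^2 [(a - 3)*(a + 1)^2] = 6*a - 2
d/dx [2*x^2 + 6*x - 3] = 4*x + 6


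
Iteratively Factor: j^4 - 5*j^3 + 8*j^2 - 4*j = (j)*(j^3 - 5*j^2 + 8*j - 4) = j*(j - 2)*(j^2 - 3*j + 2) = j*(j - 2)*(j - 1)*(j - 2)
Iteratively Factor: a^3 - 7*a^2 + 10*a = (a - 2)*(a^2 - 5*a) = (a - 5)*(a - 2)*(a)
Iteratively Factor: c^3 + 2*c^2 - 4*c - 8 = (c + 2)*(c^2 - 4) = (c - 2)*(c + 2)*(c + 2)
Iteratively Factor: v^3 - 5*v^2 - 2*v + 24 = (v - 3)*(v^2 - 2*v - 8) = (v - 3)*(v + 2)*(v - 4)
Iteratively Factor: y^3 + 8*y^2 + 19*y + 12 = (y + 4)*(y^2 + 4*y + 3) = (y + 3)*(y + 4)*(y + 1)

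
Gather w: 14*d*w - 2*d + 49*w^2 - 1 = 14*d*w - 2*d + 49*w^2 - 1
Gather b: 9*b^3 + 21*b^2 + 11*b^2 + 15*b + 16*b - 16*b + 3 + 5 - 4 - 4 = 9*b^3 + 32*b^2 + 15*b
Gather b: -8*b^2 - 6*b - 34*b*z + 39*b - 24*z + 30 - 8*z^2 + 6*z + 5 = -8*b^2 + b*(33 - 34*z) - 8*z^2 - 18*z + 35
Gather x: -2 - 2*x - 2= -2*x - 4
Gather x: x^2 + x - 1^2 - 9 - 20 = x^2 + x - 30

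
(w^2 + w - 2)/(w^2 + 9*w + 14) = (w - 1)/(w + 7)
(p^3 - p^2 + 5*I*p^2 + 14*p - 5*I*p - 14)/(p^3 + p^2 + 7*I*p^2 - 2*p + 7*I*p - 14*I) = (p - 2*I)/(p + 2)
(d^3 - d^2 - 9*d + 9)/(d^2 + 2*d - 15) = (d^2 + 2*d - 3)/(d + 5)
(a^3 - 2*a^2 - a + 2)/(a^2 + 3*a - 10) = (a^2 - 1)/(a + 5)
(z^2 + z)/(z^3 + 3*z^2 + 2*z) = 1/(z + 2)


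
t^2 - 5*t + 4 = (t - 4)*(t - 1)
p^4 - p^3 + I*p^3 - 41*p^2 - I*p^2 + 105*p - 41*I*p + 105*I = (p - 5)*(p - 3)*(p + 7)*(p + I)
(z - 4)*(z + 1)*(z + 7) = z^3 + 4*z^2 - 25*z - 28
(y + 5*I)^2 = y^2 + 10*I*y - 25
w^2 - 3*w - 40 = (w - 8)*(w + 5)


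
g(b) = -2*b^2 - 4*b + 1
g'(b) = -4*b - 4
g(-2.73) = -2.99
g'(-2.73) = 6.92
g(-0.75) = 2.88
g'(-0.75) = -1.00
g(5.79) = -89.21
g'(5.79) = -27.16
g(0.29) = -0.33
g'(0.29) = -5.16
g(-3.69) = -11.47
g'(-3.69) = 10.76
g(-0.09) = 1.34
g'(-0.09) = -3.64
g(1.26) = -7.22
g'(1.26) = -9.04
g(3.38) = -35.37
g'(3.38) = -17.52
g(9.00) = -197.00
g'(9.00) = -40.00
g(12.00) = -335.00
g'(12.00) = -52.00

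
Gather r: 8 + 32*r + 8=32*r + 16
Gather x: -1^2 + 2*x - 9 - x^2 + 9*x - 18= -x^2 + 11*x - 28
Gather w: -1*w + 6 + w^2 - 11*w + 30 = w^2 - 12*w + 36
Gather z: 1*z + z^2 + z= z^2 + 2*z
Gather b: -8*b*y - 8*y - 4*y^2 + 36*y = -8*b*y - 4*y^2 + 28*y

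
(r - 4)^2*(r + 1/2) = r^3 - 15*r^2/2 + 12*r + 8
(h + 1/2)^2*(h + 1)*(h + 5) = h^4 + 7*h^3 + 45*h^2/4 + 13*h/2 + 5/4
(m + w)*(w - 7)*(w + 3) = m*w^2 - 4*m*w - 21*m + w^3 - 4*w^2 - 21*w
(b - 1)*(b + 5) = b^2 + 4*b - 5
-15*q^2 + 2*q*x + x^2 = (-3*q + x)*(5*q + x)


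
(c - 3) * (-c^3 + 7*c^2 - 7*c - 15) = -c^4 + 10*c^3 - 28*c^2 + 6*c + 45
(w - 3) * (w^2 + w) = w^3 - 2*w^2 - 3*w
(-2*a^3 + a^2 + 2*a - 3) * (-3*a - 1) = 6*a^4 - a^3 - 7*a^2 + 7*a + 3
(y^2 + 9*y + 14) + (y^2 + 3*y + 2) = 2*y^2 + 12*y + 16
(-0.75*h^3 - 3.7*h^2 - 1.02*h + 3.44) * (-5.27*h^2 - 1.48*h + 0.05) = 3.9525*h^5 + 20.609*h^4 + 10.8139*h^3 - 16.8042*h^2 - 5.1422*h + 0.172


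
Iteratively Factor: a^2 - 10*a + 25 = (a - 5)*(a - 5)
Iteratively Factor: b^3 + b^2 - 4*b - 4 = (b - 2)*(b^2 + 3*b + 2) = (b - 2)*(b + 2)*(b + 1)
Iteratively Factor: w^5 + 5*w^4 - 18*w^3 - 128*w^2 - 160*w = (w + 2)*(w^4 + 3*w^3 - 24*w^2 - 80*w) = (w + 2)*(w + 4)*(w^3 - w^2 - 20*w) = (w + 2)*(w + 4)^2*(w^2 - 5*w) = (w - 5)*(w + 2)*(w + 4)^2*(w)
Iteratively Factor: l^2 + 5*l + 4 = (l + 1)*(l + 4)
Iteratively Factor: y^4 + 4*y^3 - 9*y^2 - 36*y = (y + 3)*(y^3 + y^2 - 12*y) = (y - 3)*(y + 3)*(y^2 + 4*y) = y*(y - 3)*(y + 3)*(y + 4)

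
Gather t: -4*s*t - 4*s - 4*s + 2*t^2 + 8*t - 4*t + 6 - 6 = -8*s + 2*t^2 + t*(4 - 4*s)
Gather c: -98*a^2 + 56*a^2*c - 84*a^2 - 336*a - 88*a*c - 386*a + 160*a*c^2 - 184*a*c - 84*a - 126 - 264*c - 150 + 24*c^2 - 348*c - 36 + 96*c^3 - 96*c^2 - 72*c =-182*a^2 - 806*a + 96*c^3 + c^2*(160*a - 72) + c*(56*a^2 - 272*a - 684) - 312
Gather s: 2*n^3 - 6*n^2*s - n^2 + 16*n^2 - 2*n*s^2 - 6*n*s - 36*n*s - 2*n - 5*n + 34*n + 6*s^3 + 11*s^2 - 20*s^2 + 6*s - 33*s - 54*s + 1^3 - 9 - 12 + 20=2*n^3 + 15*n^2 + 27*n + 6*s^3 + s^2*(-2*n - 9) + s*(-6*n^2 - 42*n - 81)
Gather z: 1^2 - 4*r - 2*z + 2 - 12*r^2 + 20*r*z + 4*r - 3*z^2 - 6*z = -12*r^2 - 3*z^2 + z*(20*r - 8) + 3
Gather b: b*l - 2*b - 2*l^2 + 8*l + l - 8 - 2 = b*(l - 2) - 2*l^2 + 9*l - 10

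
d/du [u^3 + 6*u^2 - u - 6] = 3*u^2 + 12*u - 1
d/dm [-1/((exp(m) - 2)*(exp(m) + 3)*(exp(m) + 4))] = ((exp(m) - 2)*(exp(m) + 3) + (exp(m) - 2)*(exp(m) + 4) + (exp(m) + 3)*(exp(m) + 4))*exp(m)/((exp(m) - 2)^2*(exp(m) + 3)^2*(exp(m) + 4)^2)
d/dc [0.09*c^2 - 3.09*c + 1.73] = 0.18*c - 3.09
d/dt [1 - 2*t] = -2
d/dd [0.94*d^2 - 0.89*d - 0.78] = 1.88*d - 0.89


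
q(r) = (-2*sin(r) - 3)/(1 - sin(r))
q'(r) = -2*cos(r)/(1 - sin(r)) + (-2*sin(r) - 3)*cos(r)/(1 - sin(r))^2 = -5*cos(r)/(sin(r) - 1)^2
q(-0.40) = -1.60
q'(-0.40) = -2.39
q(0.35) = -5.61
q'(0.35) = -10.88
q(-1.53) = -0.50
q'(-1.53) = -0.05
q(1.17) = -61.09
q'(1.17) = -310.61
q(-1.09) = -0.65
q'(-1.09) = -0.65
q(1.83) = -147.68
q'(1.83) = 1148.41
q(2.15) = -28.66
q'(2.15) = 102.88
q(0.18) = -4.09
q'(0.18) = -7.30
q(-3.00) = -2.38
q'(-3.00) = 3.80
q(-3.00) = -2.38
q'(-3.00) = 3.80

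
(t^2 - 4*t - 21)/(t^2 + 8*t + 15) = (t - 7)/(t + 5)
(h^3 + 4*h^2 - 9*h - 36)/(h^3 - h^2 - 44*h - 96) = (h - 3)/(h - 8)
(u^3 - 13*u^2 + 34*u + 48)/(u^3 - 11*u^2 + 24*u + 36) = (u - 8)/(u - 6)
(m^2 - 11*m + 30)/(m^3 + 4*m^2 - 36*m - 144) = (m - 5)/(m^2 + 10*m + 24)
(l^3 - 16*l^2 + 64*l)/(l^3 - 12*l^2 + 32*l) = (l - 8)/(l - 4)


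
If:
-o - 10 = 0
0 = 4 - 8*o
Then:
No Solution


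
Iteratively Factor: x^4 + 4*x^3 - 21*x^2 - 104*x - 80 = (x - 5)*(x^3 + 9*x^2 + 24*x + 16) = (x - 5)*(x + 4)*(x^2 + 5*x + 4) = (x - 5)*(x + 1)*(x + 4)*(x + 4)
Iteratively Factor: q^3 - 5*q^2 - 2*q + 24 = (q - 4)*(q^2 - q - 6) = (q - 4)*(q + 2)*(q - 3)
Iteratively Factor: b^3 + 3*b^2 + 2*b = (b + 1)*(b^2 + 2*b) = (b + 1)*(b + 2)*(b)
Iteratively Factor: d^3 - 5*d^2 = (d - 5)*(d^2) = d*(d - 5)*(d)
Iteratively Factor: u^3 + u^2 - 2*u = (u + 2)*(u^2 - u) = (u - 1)*(u + 2)*(u)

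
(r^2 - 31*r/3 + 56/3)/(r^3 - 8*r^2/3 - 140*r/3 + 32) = (3*r - 7)/(3*r^2 + 16*r - 12)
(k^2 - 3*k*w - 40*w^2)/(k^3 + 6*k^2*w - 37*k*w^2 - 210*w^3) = (-k + 8*w)/(-k^2 - k*w + 42*w^2)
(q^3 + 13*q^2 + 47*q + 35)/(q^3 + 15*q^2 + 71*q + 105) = (q + 1)/(q + 3)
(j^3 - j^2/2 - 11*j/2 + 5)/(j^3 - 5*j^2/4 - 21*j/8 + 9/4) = 4*(2*j^2 + 3*j - 5)/(8*j^2 + 6*j - 9)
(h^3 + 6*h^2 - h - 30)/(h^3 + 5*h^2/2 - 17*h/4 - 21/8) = 8*(h^3 + 6*h^2 - h - 30)/(8*h^3 + 20*h^2 - 34*h - 21)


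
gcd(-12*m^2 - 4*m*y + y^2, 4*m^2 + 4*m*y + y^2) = 2*m + y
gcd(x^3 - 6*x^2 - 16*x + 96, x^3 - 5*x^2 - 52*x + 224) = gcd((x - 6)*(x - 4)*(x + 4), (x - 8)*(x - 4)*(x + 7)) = x - 4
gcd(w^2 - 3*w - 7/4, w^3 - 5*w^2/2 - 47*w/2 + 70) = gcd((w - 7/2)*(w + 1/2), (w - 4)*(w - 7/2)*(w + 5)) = w - 7/2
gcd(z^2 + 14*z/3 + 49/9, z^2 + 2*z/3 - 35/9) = z + 7/3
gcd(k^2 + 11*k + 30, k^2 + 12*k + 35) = k + 5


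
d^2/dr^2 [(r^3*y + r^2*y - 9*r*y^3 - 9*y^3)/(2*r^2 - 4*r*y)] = y^2*(5*r^3*y - 2*r^3 + 27*r^2*y - 54*r*y^2 + 36*y^3)/(r^3*(-r^3 + 6*r^2*y - 12*r*y^2 + 8*y^3))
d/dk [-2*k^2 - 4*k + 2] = -4*k - 4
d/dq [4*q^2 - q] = 8*q - 1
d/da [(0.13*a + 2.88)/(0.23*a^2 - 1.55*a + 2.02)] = (-0.0299*a^2 - 1.3248*a + 4.7266)/(0.0529*a^4 - 0.713*a^3 + 3.3317*a^2 - 6.262*a + 4.0804)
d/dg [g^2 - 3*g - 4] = 2*g - 3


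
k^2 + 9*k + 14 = (k + 2)*(k + 7)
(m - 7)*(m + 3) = m^2 - 4*m - 21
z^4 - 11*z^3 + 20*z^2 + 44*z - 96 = (z - 8)*(z - 3)*(z - 2)*(z + 2)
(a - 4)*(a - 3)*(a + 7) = a^3 - 37*a + 84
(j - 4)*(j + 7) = j^2 + 3*j - 28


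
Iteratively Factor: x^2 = (x)*(x)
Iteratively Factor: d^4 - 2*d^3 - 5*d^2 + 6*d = (d - 1)*(d^3 - d^2 - 6*d) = (d - 3)*(d - 1)*(d^2 + 2*d) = (d - 3)*(d - 1)*(d + 2)*(d)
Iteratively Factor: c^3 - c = (c + 1)*(c^2 - c) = c*(c + 1)*(c - 1)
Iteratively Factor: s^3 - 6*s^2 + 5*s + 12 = (s - 3)*(s^2 - 3*s - 4) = (s - 3)*(s + 1)*(s - 4)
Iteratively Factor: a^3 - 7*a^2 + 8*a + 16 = (a + 1)*(a^2 - 8*a + 16) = (a - 4)*(a + 1)*(a - 4)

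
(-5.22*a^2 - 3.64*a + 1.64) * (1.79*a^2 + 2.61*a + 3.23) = -9.3438*a^4 - 20.1398*a^3 - 23.4254*a^2 - 7.4768*a + 5.2972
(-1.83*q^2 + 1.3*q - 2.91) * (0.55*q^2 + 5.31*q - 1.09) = -1.0065*q^4 - 9.0023*q^3 + 7.2972*q^2 - 16.8691*q + 3.1719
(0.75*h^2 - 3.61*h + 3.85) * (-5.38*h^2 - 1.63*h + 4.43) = -4.035*h^4 + 18.1993*h^3 - 11.5062*h^2 - 22.2678*h + 17.0555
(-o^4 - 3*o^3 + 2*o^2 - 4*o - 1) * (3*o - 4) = -3*o^5 - 5*o^4 + 18*o^3 - 20*o^2 + 13*o + 4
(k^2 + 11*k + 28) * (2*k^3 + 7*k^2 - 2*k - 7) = 2*k^5 + 29*k^4 + 131*k^3 + 167*k^2 - 133*k - 196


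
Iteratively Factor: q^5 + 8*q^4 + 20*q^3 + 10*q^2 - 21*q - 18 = (q + 3)*(q^4 + 5*q^3 + 5*q^2 - 5*q - 6) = (q + 2)*(q + 3)*(q^3 + 3*q^2 - q - 3) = (q + 1)*(q + 2)*(q + 3)*(q^2 + 2*q - 3) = (q + 1)*(q + 2)*(q + 3)^2*(q - 1)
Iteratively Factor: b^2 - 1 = (b - 1)*(b + 1)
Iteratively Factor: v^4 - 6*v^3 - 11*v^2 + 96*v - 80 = (v - 5)*(v^3 - v^2 - 16*v + 16) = (v - 5)*(v + 4)*(v^2 - 5*v + 4) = (v - 5)*(v - 1)*(v + 4)*(v - 4)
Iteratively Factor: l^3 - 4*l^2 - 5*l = (l)*(l^2 - 4*l - 5) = l*(l - 5)*(l + 1)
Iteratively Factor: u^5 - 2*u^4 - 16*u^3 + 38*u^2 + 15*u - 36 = (u - 1)*(u^4 - u^3 - 17*u^2 + 21*u + 36) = (u - 1)*(u + 1)*(u^3 - 2*u^2 - 15*u + 36) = (u - 3)*(u - 1)*(u + 1)*(u^2 + u - 12) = (u - 3)^2*(u - 1)*(u + 1)*(u + 4)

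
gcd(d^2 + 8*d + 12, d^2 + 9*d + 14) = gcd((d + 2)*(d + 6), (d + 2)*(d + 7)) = d + 2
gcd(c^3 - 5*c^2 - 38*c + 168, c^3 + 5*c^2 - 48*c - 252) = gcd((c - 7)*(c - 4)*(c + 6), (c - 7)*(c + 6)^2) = c^2 - c - 42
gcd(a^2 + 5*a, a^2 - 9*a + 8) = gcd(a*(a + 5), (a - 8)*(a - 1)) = 1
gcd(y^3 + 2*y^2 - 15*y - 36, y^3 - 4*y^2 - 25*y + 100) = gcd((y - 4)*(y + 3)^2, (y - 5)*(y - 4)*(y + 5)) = y - 4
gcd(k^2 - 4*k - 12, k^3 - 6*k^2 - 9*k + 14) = k + 2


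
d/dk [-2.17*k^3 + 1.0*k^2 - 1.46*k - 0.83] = -6.51*k^2 + 2.0*k - 1.46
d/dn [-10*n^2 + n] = 1 - 20*n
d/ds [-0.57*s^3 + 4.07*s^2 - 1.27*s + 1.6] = -1.71*s^2 + 8.14*s - 1.27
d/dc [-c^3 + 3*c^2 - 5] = 3*c*(2 - c)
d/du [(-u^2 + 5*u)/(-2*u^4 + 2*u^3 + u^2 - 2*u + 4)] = (-4*u^5 + 32*u^4 - 20*u^3 - 3*u^2 - 8*u + 20)/(4*u^8 - 8*u^7 + 12*u^5 - 23*u^4 + 12*u^3 + 12*u^2 - 16*u + 16)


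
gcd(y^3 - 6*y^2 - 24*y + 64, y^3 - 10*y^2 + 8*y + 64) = y - 8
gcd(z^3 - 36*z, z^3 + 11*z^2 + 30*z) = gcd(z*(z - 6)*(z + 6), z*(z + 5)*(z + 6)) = z^2 + 6*z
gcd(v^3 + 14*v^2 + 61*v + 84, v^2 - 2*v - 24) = v + 4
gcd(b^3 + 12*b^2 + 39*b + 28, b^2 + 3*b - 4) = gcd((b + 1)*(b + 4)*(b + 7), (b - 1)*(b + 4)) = b + 4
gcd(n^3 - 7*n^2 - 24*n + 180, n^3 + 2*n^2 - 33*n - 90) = n^2 - n - 30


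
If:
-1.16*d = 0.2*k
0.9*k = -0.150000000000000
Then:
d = 0.03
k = -0.17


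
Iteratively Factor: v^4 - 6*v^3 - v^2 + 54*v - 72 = (v - 2)*(v^3 - 4*v^2 - 9*v + 36) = (v - 3)*(v - 2)*(v^2 - v - 12) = (v - 4)*(v - 3)*(v - 2)*(v + 3)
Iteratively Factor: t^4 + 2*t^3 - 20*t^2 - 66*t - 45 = (t + 1)*(t^3 + t^2 - 21*t - 45) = (t + 1)*(t + 3)*(t^2 - 2*t - 15) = (t - 5)*(t + 1)*(t + 3)*(t + 3)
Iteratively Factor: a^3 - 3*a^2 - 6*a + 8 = (a - 1)*(a^2 - 2*a - 8) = (a - 4)*(a - 1)*(a + 2)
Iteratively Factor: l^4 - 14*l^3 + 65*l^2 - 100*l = (l - 4)*(l^3 - 10*l^2 + 25*l) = l*(l - 4)*(l^2 - 10*l + 25) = l*(l - 5)*(l - 4)*(l - 5)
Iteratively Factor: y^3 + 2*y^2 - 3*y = (y)*(y^2 + 2*y - 3) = y*(y + 3)*(y - 1)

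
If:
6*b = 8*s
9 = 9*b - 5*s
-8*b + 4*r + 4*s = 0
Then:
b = 12/7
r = 15/7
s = 9/7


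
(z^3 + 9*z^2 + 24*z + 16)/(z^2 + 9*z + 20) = (z^2 + 5*z + 4)/(z + 5)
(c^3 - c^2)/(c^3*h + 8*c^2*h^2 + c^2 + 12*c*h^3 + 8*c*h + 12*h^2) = c^2*(c - 1)/(c^3*h + 8*c^2*h^2 + c^2 + 12*c*h^3 + 8*c*h + 12*h^2)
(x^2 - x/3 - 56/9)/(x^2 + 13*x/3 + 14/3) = (x - 8/3)/(x + 2)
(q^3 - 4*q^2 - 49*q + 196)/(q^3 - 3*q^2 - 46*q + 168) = (q - 7)/(q - 6)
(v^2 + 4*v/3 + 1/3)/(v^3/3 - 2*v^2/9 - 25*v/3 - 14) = 3*(3*v^2 + 4*v + 1)/(3*v^3 - 2*v^2 - 75*v - 126)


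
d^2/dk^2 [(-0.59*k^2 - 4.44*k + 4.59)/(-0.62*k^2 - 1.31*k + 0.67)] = (2.22044604925031e-16*k^4 + 2.455076*k^3 - 9.11586*k^2 - 11.301732*k - 11.243492)/(0.238328*k^6 + 1.510692*k^5 + 2.419302*k^4 - 1.016953*k^3 - 2.614407*k^2 + 1.764177*k - 0.300763)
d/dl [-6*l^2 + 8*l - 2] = 8 - 12*l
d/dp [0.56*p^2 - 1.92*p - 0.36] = 1.12*p - 1.92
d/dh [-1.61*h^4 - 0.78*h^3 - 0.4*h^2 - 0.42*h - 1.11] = -6.44*h^3 - 2.34*h^2 - 0.8*h - 0.42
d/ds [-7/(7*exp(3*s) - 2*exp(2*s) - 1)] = (147*exp(s) - 28)*exp(2*s)/(-7*exp(3*s) + 2*exp(2*s) + 1)^2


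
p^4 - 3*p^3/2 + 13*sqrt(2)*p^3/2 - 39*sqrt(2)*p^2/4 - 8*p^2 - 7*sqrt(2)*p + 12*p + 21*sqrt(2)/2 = (p - 3/2)*(p - sqrt(2))*(p + sqrt(2)/2)*(p + 7*sqrt(2))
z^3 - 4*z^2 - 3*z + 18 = (z - 3)^2*(z + 2)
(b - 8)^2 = b^2 - 16*b + 64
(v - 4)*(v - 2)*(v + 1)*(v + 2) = v^4 - 3*v^3 - 8*v^2 + 12*v + 16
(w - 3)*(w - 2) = w^2 - 5*w + 6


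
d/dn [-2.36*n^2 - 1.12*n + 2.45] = -4.72*n - 1.12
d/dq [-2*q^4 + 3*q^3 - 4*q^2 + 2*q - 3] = -8*q^3 + 9*q^2 - 8*q + 2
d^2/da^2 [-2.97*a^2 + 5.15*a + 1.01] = -5.94000000000000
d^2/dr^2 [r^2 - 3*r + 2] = 2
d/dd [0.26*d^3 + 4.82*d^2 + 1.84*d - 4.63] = 0.78*d^2 + 9.64*d + 1.84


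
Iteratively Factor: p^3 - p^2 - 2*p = (p - 2)*(p^2 + p) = p*(p - 2)*(p + 1)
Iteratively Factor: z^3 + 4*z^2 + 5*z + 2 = (z + 1)*(z^2 + 3*z + 2) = (z + 1)*(z + 2)*(z + 1)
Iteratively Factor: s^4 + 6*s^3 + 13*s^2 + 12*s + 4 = (s + 2)*(s^3 + 4*s^2 + 5*s + 2) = (s + 1)*(s + 2)*(s^2 + 3*s + 2) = (s + 1)*(s + 2)^2*(s + 1)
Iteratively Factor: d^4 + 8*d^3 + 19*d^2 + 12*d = (d + 1)*(d^3 + 7*d^2 + 12*d) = (d + 1)*(d + 3)*(d^2 + 4*d) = (d + 1)*(d + 3)*(d + 4)*(d)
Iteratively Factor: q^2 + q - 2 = (q - 1)*(q + 2)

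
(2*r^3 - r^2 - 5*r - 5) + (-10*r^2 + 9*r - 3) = 2*r^3 - 11*r^2 + 4*r - 8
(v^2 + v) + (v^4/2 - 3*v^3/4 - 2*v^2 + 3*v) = v^4/2 - 3*v^3/4 - v^2 + 4*v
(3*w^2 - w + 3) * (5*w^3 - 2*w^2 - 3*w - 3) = 15*w^5 - 11*w^4 + 8*w^3 - 12*w^2 - 6*w - 9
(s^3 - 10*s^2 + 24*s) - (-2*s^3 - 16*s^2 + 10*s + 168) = 3*s^3 + 6*s^2 + 14*s - 168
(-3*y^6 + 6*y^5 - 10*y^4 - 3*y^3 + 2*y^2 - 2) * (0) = 0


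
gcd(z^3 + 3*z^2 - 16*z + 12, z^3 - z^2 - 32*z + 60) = z^2 + 4*z - 12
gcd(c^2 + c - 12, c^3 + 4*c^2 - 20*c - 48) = 1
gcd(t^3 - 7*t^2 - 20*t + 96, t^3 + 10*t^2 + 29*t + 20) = t + 4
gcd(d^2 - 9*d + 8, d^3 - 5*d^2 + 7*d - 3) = d - 1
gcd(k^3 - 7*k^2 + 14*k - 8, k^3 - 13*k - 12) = k - 4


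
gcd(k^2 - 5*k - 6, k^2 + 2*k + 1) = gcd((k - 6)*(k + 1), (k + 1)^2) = k + 1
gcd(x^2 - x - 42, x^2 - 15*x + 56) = x - 7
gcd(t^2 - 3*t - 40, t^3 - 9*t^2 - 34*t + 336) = t - 8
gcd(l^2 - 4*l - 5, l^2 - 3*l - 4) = l + 1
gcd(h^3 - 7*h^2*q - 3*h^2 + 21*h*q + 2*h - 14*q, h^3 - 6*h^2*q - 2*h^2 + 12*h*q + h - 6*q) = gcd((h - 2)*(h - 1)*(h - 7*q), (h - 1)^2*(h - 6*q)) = h - 1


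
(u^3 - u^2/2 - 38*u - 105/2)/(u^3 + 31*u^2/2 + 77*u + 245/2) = (2*u^2 - 11*u - 21)/(2*u^2 + 21*u + 49)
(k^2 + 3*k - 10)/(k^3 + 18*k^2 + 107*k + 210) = (k - 2)/(k^2 + 13*k + 42)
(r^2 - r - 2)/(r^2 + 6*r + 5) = (r - 2)/(r + 5)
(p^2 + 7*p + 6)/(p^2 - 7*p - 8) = (p + 6)/(p - 8)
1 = 1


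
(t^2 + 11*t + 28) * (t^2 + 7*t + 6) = t^4 + 18*t^3 + 111*t^2 + 262*t + 168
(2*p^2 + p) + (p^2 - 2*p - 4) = 3*p^2 - p - 4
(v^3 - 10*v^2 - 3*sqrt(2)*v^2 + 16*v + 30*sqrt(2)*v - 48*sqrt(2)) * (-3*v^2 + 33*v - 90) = -3*v^5 + 9*sqrt(2)*v^4 + 63*v^4 - 468*v^3 - 189*sqrt(2)*v^3 + 1428*v^2 + 1404*sqrt(2)*v^2 - 4284*sqrt(2)*v - 1440*v + 4320*sqrt(2)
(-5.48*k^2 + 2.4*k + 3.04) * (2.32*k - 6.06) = -12.7136*k^3 + 38.7768*k^2 - 7.4912*k - 18.4224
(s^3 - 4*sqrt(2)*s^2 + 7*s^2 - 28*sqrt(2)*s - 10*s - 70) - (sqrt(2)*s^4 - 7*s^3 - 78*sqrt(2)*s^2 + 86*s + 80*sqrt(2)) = -sqrt(2)*s^4 + 8*s^3 + 7*s^2 + 74*sqrt(2)*s^2 - 96*s - 28*sqrt(2)*s - 80*sqrt(2) - 70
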